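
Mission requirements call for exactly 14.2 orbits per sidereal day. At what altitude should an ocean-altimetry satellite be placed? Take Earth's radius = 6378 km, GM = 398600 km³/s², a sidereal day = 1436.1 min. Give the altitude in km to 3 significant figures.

812 km

Required period T = 86166 / 14.2 = 6068.0 s.
From T = 2π√(a³/μ): a = (μ T²/4π²)^(1/3) = (398600 × 6068.0² / 4π²)^(1/3) = 7190 km.
Altitude h = a − R = 7190 − 6378 = 812 km.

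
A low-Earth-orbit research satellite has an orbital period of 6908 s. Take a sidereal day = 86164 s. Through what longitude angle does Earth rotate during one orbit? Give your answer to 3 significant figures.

During one orbit Earth rotates (6908.0 / 86164) × 360° = 28.86°.

28.9°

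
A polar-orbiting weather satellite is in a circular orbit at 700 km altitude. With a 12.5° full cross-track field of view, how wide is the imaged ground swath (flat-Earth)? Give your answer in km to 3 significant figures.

Half-angle = 12.5°/2 = 6.25°.
Swath width ≈ 2h·tan(θ/2) = 2 × 700 × tan(6.25°) = 153.3 km.

153 km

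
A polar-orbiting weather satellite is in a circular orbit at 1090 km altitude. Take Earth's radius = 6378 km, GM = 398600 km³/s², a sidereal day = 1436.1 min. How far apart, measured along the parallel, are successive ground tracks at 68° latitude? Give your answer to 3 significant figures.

1120 km

Semi-major axis a = 6378 + 1090 = 7468 km. Period T = 2π√(a³/μ) = 2π√(7468³/398600) = 6422.7 s = 107.05 min.
Node shift per orbit = (6422.7/86166) × 360° = 26.83°.
Equatorial spacing = 26.83 × 111.3 km/° = 2987 km.
At 68° latitude, spacing = 2987 × cos(68°) = 1119 km.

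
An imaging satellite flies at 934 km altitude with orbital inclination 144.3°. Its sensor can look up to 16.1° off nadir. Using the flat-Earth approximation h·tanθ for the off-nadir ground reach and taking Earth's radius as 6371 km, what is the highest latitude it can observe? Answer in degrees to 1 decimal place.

38.1°

Retrograde orbit: the ground track reaches ±(180° − i) = ±(180 − 144.3) = ±35.7°.
Sensor half-swath on the ground ≈ 934·tan(16.1°) = 270 km = 2.42° of latitude.
Maximum observable latitude ≈ 35.7 + 2.42 = 38.1°.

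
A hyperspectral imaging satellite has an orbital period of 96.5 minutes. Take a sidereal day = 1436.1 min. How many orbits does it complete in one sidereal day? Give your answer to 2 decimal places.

T = 96.5 min = 5790.0 s.
Orbits per sidereal day = 86166 / 5790.0 = 14.882.

14.88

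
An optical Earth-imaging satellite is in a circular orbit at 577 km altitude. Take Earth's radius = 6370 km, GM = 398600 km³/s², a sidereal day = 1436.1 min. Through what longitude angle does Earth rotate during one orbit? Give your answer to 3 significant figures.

24.1°

Semi-major axis a = 6370 + 577 = 6947 km. Period T = 2π√(a³/μ) = 2π√(6947³/398600) = 5762.4 s = 96.04 min.
During one orbit Earth rotates (5762.4 / 86166) × 360° = 24.08°.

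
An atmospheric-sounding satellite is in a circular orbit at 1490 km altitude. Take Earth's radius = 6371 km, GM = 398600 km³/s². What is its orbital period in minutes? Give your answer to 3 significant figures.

Semi-major axis a = 6371 + 1490 = 7861 km. Period T = 2π√(a³/μ) = 2π√(7861³/398600) = 6936.3 s = 115.61 min.

116 min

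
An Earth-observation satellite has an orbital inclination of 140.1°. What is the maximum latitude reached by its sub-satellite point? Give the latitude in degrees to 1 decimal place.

39.9°

Retrograde orbit: the ground track reaches ±(180° − i) = ±(180 − 140.1) = ±39.9°.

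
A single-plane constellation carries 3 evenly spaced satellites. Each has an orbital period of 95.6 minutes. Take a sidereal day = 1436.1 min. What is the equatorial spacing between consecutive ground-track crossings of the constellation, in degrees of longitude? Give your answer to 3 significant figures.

T = 95.6 min = 5736.0 s.
Single-satellite node shift = (5736.0/86166) × 360° = 23.96°.
With 3 satellites evenly phased, successive equator crossings are 23.96/3 = 7.988° apart.

7.99°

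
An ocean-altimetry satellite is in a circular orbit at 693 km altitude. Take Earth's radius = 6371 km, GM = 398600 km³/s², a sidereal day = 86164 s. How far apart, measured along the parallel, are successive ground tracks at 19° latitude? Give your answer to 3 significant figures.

Semi-major axis a = 6371 + 693 = 7064 km. Period T = 2π√(a³/μ) = 2π√(7064³/398600) = 5908.6 s = 98.48 min.
Node shift per orbit = (5908.6/86164) × 360° = 24.69°.
Equatorial spacing = 24.69 × 111.2 km/° = 2745 km.
At 19° latitude, spacing = 2745 × cos(19°) = 2595 km.

2600 km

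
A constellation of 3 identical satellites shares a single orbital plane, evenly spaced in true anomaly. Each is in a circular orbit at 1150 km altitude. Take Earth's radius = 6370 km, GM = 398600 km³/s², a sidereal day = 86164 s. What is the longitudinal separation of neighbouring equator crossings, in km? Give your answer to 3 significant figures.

1000 km

Semi-major axis a = 6370 + 1150 = 7520 km. Period T = 2π√(a³/μ) = 2π√(7520³/398600) = 6489.9 s = 108.16 min.
Single-satellite node shift = (6489.9/86164) × 360° = 27.12°.
With 3 satellites evenly phased, successive equator crossings are 27.12/3 = 9.038° apart.
That is 9.038 × 111.2 = 1005 km at the equator.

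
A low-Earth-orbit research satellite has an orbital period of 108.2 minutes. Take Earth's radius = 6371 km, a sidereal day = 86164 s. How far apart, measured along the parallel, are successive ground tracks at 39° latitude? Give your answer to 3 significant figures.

T = 108.2 min = 6492.0 s.
Node shift per orbit = (6492.0/86164) × 360° = 27.12°.
Equatorial spacing = 27.12 × 111.2 km/° = 3016 km.
At 39° latitude, spacing = 3016 × cos(39°) = 2344 km.

2340 km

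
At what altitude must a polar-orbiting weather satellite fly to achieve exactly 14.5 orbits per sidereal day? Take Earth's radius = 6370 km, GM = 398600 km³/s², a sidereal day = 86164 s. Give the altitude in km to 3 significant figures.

721 km

Required period T = 86164 / 14.5 = 5942.3 s.
From T = 2π√(a³/μ): a = (μ T²/4π²)^(1/3) = (398600 × 5942.3² / 4π²)^(1/3) = 7091 km.
Altitude h = a − R = 7091 − 6370 = 721 km.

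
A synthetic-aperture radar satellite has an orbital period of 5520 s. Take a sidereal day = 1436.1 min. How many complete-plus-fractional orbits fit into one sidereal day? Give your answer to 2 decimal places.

15.61

Orbits per sidereal day = 86166 / 5520.0 = 15.610.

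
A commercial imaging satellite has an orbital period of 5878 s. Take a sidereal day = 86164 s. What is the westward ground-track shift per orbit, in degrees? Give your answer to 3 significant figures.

24.6°

During one orbit Earth rotates (5878.0 / 86164) × 360° = 24.56°.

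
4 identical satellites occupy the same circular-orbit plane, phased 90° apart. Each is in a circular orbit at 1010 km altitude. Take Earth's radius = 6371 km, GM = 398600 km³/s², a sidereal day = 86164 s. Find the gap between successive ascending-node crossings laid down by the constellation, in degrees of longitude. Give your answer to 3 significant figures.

Semi-major axis a = 6371 + 1010 = 7381 km. Period T = 2π√(a³/μ) = 2π√(7381³/398600) = 6310.8 s = 105.18 min.
Single-satellite node shift = (6310.8/86164) × 360° = 26.37°.
With 4 satellites evenly phased, successive equator crossings are 26.37/4 = 6.592° apart.

6.59°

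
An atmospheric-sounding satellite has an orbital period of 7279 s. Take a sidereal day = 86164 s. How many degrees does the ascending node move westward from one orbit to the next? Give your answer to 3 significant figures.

30.4°

During one orbit Earth rotates (7279.0 / 86164) × 360° = 30.41°.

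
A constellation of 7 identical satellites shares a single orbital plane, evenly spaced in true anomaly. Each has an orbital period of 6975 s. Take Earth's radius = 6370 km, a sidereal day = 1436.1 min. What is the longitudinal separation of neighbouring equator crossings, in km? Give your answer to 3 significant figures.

Single-satellite node shift = (6975.0/86166) × 360° = 29.14°.
With 7 satellites evenly phased, successive equator crossings are 29.14/7 = 4.163° apart.
That is 4.163 × 111.2 = 463 km at the equator.

463 km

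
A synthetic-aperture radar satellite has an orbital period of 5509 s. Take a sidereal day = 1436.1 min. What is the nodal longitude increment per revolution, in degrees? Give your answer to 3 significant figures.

23.0°

During one orbit Earth rotates (5509.0 / 86166) × 360° = 23.02°.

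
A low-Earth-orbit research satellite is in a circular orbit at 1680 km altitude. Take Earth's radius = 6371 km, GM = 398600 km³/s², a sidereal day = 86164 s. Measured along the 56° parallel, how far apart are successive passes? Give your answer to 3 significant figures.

1870 km

Semi-major axis a = 6371 + 1680 = 8051 km. Period T = 2π√(a³/μ) = 2π√(8051³/398600) = 7189.3 s = 119.82 min.
Node shift per orbit = (7189.3/86164) × 360° = 30.04°.
Equatorial spacing = 30.04 × 111.2 km/° = 3340 km.
At 56° latitude, spacing = 3340 × cos(56°) = 1868 km.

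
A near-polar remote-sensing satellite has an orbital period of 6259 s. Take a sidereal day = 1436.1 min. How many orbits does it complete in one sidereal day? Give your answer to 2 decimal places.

13.77

Orbits per sidereal day = 86166 / 6259.0 = 13.767.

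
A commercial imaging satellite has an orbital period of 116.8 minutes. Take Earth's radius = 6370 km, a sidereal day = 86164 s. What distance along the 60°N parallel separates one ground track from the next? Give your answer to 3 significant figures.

T = 116.8 min = 7008.0 s.
Node shift per orbit = (7008.0/86164) × 360° = 29.28°.
Equatorial spacing = 29.28 × 111.2 km/° = 3255 km.
At 60° latitude, spacing = 3255 × cos(60°) = 1628 km.

1630 km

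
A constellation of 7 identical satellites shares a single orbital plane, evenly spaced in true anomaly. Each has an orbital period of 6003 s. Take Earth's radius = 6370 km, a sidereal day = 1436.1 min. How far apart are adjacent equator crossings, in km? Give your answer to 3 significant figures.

398 km

Single-satellite node shift = (6003.0/86166) × 360° = 25.08°.
With 7 satellites evenly phased, successive equator crossings are 25.08/7 = 3.583° apart.
That is 3.583 × 111.2 = 398 km at the equator.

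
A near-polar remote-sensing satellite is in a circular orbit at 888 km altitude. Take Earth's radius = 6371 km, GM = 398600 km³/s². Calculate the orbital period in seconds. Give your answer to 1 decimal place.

6155.0 seconds

Semi-major axis a = 6371 + 888 = 7259 km. Period T = 2π√(a³/μ) = 2π√(7259³/398600) = 6155.0 s = 102.58 min.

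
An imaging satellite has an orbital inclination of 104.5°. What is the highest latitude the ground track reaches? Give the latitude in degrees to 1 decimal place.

75.5°

Retrograde orbit: the ground track reaches ±(180° − i) = ±(180 − 104.5) = ±75.5°.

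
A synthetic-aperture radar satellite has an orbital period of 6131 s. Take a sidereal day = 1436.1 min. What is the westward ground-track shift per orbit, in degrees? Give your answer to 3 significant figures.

25.6°

During one orbit Earth rotates (6131.0 / 86166) × 360° = 25.62°.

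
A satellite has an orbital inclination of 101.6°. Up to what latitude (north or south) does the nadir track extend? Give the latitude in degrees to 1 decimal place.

78.4°

Retrograde orbit: the ground track reaches ±(180° − i) = ±(180 − 101.6) = ±78.4°.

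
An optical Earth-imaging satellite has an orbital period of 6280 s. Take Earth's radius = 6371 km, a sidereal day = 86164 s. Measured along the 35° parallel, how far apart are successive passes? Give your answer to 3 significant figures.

Node shift per orbit = (6280.0/86164) × 360° = 26.24°.
Equatorial spacing = 26.24 × 111.2 km/° = 2918 km.
At 35° latitude, spacing = 2918 × cos(35°) = 2390 km.

2390 km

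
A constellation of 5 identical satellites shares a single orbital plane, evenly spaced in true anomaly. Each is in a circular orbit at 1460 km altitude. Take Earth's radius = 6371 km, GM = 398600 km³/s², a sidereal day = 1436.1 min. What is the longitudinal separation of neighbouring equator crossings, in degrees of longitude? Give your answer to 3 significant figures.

Semi-major axis a = 6371 + 1460 = 7831 km. Period T = 2π√(a³/μ) = 2π√(7831³/398600) = 6896.6 s = 114.94 min.
Single-satellite node shift = (6896.6/86166) × 360° = 28.81°.
With 5 satellites evenly phased, successive equator crossings are 28.81/5 = 5.763° apart.

5.76°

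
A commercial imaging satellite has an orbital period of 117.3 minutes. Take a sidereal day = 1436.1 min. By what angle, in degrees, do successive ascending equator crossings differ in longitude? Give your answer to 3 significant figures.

T = 117.3 min = 7038.0 s.
During one orbit Earth rotates (7038.0 / 86166) × 360° = 29.40°.

29.4°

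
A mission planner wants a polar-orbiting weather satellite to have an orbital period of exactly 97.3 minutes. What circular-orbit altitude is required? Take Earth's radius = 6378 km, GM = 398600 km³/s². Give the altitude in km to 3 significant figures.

630 km

T = 97.3 min = 5838.0 s.
From T = 2π√(a³/μ): a = (μ T²/4π²)^(1/3) = (398600 × 5838.0² / 4π²)^(1/3) = 7008 km.
Altitude h = a − R = 7008 − 6378 = 630 km.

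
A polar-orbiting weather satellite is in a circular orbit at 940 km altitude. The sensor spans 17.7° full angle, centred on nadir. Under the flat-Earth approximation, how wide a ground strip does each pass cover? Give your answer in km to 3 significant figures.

Half-angle = 17.7°/2 = 8.85°.
Swath width ≈ 2h·tan(θ/2) = 2 × 940 × tan(8.85°) = 292.7 km.

293 km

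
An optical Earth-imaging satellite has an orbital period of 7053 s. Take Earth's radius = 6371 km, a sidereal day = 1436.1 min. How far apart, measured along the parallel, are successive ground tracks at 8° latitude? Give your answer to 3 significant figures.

Node shift per orbit = (7053.0/86166) × 360° = 29.47°.
Equatorial spacing = 29.47 × 111.2 km/° = 3277 km.
At 8° latitude, spacing = 3277 × cos(8°) = 3245 km.

3240 km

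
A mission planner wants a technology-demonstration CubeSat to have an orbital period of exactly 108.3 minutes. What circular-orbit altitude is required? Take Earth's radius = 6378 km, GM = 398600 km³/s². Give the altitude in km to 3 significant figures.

1150 km

T = 108.3 min = 6498.0 s.
From T = 2π√(a³/μ): a = (μ T²/4π²)^(1/3) = (398600 × 6498.0² / 4π²)^(1/3) = 7526 km.
Altitude h = a − R = 7526 − 6378 = 1148 km.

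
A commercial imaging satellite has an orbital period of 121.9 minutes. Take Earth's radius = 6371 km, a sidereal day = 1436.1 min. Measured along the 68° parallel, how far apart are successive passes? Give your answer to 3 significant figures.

T = 121.9 min = 7314.0 s.
Node shift per orbit = (7314.0/86166) × 360° = 30.56°.
Equatorial spacing = 30.56 × 111.2 km/° = 3398 km.
At 68° latitude, spacing = 3398 × cos(68°) = 1273 km.

1270 km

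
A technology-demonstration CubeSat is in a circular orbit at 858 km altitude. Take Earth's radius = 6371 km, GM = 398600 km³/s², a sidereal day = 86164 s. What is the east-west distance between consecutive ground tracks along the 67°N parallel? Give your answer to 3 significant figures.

Semi-major axis a = 6371 + 858 = 7229 km. Period T = 2π√(a³/μ) = 2π√(7229³/398600) = 6116.9 s = 101.95 min.
Node shift per orbit = (6116.9/86164) × 360° = 25.56°.
Equatorial spacing = 25.56 × 111.2 km/° = 2842 km.
At 67° latitude, spacing = 2842 × cos(67°) = 1110 km.

1110 km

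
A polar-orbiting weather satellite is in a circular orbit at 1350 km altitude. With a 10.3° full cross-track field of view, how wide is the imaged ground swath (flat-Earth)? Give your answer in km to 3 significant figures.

Half-angle = 10.3°/2 = 5.15°.
Swath width ≈ 2h·tan(θ/2) = 2 × 1350 × tan(5.15°) = 243.3 km.

243 km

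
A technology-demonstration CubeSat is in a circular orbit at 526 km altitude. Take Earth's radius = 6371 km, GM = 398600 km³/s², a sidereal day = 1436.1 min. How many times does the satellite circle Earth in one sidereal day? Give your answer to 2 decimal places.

Semi-major axis a = 6371 + 526 = 6897 km. Period T = 2π√(a³/μ) = 2π√(6897³/398600) = 5700.4 s = 95.01 min.
Orbits per sidereal day = 86166 / 5700.4 = 15.116.

15.12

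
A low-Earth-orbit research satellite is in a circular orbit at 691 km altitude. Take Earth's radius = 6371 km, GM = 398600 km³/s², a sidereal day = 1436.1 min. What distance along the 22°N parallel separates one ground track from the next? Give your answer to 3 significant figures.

2540 km

Semi-major axis a = 6371 + 691 = 7062 km. Period T = 2π√(a³/μ) = 2π√(7062³/398600) = 5906.1 s = 98.44 min.
Node shift per orbit = (5906.1/86166) × 360° = 24.68°.
Equatorial spacing = 24.68 × 111.2 km/° = 2744 km.
At 22° latitude, spacing = 2744 × cos(22°) = 2544 km.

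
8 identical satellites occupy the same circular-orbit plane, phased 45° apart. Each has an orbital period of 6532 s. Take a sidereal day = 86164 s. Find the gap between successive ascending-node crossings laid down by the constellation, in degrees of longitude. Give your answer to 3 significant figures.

Single-satellite node shift = (6532.0/86164) × 360° = 27.29°.
With 8 satellites evenly phased, successive equator crossings are 27.29/8 = 3.411° apart.

3.41°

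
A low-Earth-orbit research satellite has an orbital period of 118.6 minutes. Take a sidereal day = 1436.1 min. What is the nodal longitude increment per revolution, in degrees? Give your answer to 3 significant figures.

T = 118.6 min = 7116.0 s.
During one orbit Earth rotates (7116.0 / 86166) × 360° = 29.73°.

29.7°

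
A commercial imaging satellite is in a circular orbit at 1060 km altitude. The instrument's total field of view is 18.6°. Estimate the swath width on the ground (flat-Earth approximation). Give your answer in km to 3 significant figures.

347 km

Half-angle = 18.6°/2 = 9.3°.
Swath width ≈ 2h·tan(θ/2) = 2 × 1060 × tan(9.3°) = 347.2 km.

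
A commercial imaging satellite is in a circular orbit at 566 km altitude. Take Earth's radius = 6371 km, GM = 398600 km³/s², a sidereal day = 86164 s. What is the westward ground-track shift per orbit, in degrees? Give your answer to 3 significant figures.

Semi-major axis a = 6371 + 566 = 6937 km. Period T = 2π√(a³/μ) = 2π√(6937³/398600) = 5750.0 s = 95.83 min.
During one orbit Earth rotates (5750.0 / 86164) × 360° = 24.02°.

24.0°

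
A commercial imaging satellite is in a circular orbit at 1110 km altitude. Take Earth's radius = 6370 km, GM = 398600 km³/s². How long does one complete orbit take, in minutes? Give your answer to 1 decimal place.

Semi-major axis a = 6370 + 1110 = 7480 km. Period T = 2π√(a³/μ) = 2π√(7480³/398600) = 6438.2 s = 107.30 min.

107.3 min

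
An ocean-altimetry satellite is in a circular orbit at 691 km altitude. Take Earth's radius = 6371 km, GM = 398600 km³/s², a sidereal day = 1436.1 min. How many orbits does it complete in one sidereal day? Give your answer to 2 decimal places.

Semi-major axis a = 6371 + 691 = 7062 km. Period T = 2π√(a³/μ) = 2π√(7062³/398600) = 5906.1 s = 98.44 min.
Orbits per sidereal day = 86166 / 5906.1 = 14.589.

14.59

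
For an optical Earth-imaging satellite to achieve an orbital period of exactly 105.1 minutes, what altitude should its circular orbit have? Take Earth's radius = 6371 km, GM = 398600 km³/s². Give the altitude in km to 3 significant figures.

T = 105.1 min = 6306.0 s.
From T = 2π√(a³/μ): a = (μ T²/4π²)^(1/3) = (398600 × 6306.0² / 4π²)^(1/3) = 7377 km.
Altitude h = a − R = 7377 − 6371 = 1006 km.

1010 km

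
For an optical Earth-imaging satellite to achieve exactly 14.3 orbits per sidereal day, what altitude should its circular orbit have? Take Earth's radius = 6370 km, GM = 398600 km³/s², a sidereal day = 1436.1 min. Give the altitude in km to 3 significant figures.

787 km

Required period T = 86166 / 14.3 = 6025.6 s.
From T = 2π√(a³/μ): a = (μ T²/4π²)^(1/3) = (398600 × 6025.6² / 4π²)^(1/3) = 7157 km.
Altitude h = a − R = 7157 − 6370 = 787 km.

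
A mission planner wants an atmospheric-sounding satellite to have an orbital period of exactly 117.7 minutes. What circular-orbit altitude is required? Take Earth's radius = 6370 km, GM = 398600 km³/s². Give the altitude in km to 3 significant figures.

T = 117.7 min = 7062.0 s.
From T = 2π√(a³/μ): a = (μ T²/4π²)^(1/3) = (398600 × 7062.0² / 4π²)^(1/3) = 7956 km.
Altitude h = a − R = 7956 − 6370 = 1586 km.

1590 km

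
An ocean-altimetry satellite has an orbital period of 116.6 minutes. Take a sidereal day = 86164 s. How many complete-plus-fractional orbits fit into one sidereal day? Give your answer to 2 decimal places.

12.32

T = 116.6 min = 6996.0 s.
Orbits per sidereal day = 86164 / 6996.0 = 12.316.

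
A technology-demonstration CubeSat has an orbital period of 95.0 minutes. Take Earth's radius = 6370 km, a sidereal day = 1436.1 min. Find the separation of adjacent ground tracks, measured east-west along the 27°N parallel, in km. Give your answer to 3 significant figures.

T = 95.0 min = 5700.0 s.
Node shift per orbit = (5700.0/86166) × 360° = 23.81°.
Equatorial spacing = 23.81 × 111.2 km/° = 2648 km.
At 27° latitude, spacing = 2648 × cos(27°) = 2359 km.

2360 km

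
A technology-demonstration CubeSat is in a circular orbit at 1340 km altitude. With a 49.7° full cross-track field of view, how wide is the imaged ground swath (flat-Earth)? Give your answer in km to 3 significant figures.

1240 km

Half-angle = 49.7°/2 = 24.85°.
Swath width ≈ 2h·tan(θ/2) = 2 × 1340 × tan(24.85°) = 1241.2 km.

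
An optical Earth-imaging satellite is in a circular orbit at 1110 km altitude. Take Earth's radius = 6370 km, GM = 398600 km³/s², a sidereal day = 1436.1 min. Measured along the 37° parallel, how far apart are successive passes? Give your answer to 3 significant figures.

Semi-major axis a = 6370 + 1110 = 7480 km. Period T = 2π√(a³/μ) = 2π√(7480³/398600) = 6438.2 s = 107.30 min.
Node shift per orbit = (6438.2/86166) × 360° = 26.90°.
Equatorial spacing = 26.90 × 111.2 km/° = 2991 km.
At 37° latitude, spacing = 2991 × cos(37°) = 2388 km.

2390 km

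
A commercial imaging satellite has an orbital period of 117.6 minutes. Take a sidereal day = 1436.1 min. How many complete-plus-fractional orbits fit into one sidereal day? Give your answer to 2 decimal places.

T = 117.6 min = 7056.0 s.
Orbits per sidereal day = 86166 / 7056.0 = 12.212.

12.21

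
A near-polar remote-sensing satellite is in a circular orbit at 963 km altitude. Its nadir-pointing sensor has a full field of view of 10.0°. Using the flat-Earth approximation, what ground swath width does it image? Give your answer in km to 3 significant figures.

Half-angle = 10.0°/2 = 5°.
Swath width ≈ 2h·tan(θ/2) = 2 × 963 × tan(5°) = 168.5 km.

169 km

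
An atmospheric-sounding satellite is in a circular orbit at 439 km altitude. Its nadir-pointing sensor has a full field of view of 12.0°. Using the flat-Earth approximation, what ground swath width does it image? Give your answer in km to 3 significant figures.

92.3 km

Half-angle = 12.0°/2 = 6°.
Swath width ≈ 2h·tan(θ/2) = 2 × 439 × tan(6°) = 92.3 km.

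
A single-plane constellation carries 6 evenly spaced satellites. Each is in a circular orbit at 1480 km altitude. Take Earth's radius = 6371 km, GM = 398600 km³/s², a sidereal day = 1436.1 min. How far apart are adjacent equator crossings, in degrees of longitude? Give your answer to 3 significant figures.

Semi-major axis a = 6371 + 1480 = 7851 km. Period T = 2π√(a³/μ) = 2π√(7851³/398600) = 6923.1 s = 115.38 min.
Single-satellite node shift = (6923.1/86166) × 360° = 28.92°.
With 6 satellites evenly phased, successive equator crossings are 28.92/6 = 4.821° apart.

4.82°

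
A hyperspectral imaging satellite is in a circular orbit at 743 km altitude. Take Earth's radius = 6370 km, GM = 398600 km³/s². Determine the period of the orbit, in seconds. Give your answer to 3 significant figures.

5970 seconds

Semi-major axis a = 6370 + 743 = 7113 km. Period T = 2π√(a³/μ) = 2π√(7113³/398600) = 5970.2 s = 99.50 min.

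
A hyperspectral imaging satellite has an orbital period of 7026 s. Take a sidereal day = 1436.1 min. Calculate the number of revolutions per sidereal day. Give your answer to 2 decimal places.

12.26

Orbits per sidereal day = 86166 / 7026.0 = 12.264.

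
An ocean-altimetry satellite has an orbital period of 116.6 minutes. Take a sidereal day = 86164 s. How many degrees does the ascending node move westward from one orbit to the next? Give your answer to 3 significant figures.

29.2°

T = 116.6 min = 6996.0 s.
During one orbit Earth rotates (6996.0 / 86164) × 360° = 29.23°.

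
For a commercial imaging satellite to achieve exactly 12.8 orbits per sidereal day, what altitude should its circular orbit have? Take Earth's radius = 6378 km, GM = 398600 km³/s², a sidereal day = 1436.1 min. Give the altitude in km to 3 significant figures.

Required period T = 86166 / 12.8 = 6731.7 s.
From T = 2π√(a³/μ): a = (μ T²/4π²)^(1/3) = (398600 × 6731.7² / 4π²)^(1/3) = 7706 km.
Altitude h = a − R = 7706 − 6378 = 1328 km.

1330 km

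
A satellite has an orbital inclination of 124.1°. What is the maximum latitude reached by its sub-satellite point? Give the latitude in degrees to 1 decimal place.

Retrograde orbit: the ground track reaches ±(180° − i) = ±(180 − 124.1) = ±55.9°.

55.9°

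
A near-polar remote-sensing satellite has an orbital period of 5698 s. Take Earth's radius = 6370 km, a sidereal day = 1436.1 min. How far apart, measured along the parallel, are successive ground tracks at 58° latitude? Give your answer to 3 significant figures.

Node shift per orbit = (5698.0/86166) × 360° = 23.81°.
Equatorial spacing = 23.81 × 111.2 km/° = 2647 km.
At 58° latitude, spacing = 2647 × cos(58°) = 1403 km.

1400 km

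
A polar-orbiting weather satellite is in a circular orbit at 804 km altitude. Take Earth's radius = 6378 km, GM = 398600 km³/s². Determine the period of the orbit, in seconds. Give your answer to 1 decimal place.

6057.3 seconds

Semi-major axis a = 6378 + 804 = 7182 km. Period T = 2π√(a³/μ) = 2π√(7182³/398600) = 6057.3 s = 100.96 min.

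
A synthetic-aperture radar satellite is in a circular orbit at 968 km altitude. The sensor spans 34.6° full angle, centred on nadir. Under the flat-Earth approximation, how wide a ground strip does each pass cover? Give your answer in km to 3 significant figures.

Half-angle = 34.6°/2 = 17.3°.
Swath width ≈ 2h·tan(θ/2) = 2 × 968 × tan(17.3°) = 603.0 km.

603 km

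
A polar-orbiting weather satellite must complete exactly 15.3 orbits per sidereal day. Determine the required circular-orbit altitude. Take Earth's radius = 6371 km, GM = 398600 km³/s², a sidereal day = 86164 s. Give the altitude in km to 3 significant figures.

470 km

Required period T = 86164 / 15.3 = 5631.6 s.
From T = 2π√(a³/μ): a = (μ T²/4π²)^(1/3) = (398600 × 5631.6² / 4π²)^(1/3) = 6841 km.
Altitude h = a − R = 6841 − 6371 = 470 km.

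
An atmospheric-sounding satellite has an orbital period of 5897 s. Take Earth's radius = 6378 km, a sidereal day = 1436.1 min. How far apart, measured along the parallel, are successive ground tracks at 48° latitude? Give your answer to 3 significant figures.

Node shift per orbit = (5897.0/86166) × 360° = 24.64°.
Equatorial spacing = 24.64 × 111.3 km/° = 2743 km.
At 48° latitude, spacing = 2743 × cos(48°) = 1835 km.

1840 km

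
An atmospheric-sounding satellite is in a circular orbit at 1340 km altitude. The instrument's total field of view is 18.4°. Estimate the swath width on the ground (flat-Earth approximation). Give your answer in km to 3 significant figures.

Half-angle = 18.4°/2 = 9.2°.
Swath width ≈ 2h·tan(θ/2) = 2 × 1340 × tan(9.2°) = 434.1 km.

434 km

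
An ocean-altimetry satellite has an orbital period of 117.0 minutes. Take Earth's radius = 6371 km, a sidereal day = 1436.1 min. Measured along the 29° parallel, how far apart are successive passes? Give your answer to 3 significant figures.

2850 km

T = 117.0 min = 7020.0 s.
Node shift per orbit = (7020.0/86166) × 360° = 29.33°.
Equatorial spacing = 29.33 × 111.2 km/° = 3261 km.
At 29° latitude, spacing = 3261 × cos(29°) = 2852 km.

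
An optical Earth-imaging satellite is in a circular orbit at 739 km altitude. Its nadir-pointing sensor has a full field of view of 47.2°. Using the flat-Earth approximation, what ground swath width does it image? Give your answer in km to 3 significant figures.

646 km

Half-angle = 47.2°/2 = 23.6°.
Swath width ≈ 2h·tan(θ/2) = 2 × 739 × tan(23.6°) = 645.7 km.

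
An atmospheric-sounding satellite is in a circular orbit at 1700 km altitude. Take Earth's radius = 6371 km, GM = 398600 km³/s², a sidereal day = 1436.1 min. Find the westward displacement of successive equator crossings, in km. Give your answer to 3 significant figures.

3350 km

Semi-major axis a = 6371 + 1700 = 8071 km. Period T = 2π√(a³/μ) = 2π√(8071³/398600) = 7216.1 s = 120.27 min.
During one orbit Earth rotates (7216.1 / 86166) × 360° = 30.15°.
At the equator that is 30.15° × (2π·6371/360) km/° = 30.15 × 111.2 = 3352 km.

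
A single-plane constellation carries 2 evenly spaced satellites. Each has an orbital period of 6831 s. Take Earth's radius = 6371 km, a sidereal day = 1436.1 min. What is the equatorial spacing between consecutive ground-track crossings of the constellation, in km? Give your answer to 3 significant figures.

Single-satellite node shift = (6831.0/86166) × 360° = 28.54°.
With 2 satellites evenly phased, successive equator crossings are 28.54/2 = 14.270° apart.
That is 14.270 × 111.2 = 1587 km at the equator.

1590 km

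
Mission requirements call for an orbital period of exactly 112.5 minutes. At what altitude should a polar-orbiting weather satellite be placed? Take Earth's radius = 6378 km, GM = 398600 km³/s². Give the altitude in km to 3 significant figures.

1340 km

T = 112.5 min = 6750.0 s.
From T = 2π√(a³/μ): a = (μ T²/4π²)^(1/3) = (398600 × 6750.0² / 4π²)^(1/3) = 7720 km.
Altitude h = a − R = 7720 − 6378 = 1342 km.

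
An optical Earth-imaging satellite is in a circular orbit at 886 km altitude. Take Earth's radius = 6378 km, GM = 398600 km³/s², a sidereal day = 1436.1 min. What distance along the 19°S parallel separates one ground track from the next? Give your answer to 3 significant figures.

2710 km

Semi-major axis a = 6378 + 886 = 7264 km. Period T = 2π√(a³/μ) = 2π√(7264³/398600) = 6161.3 s = 102.69 min.
Node shift per orbit = (6161.3/86166) × 360° = 25.74°.
Equatorial spacing = 25.74 × 111.3 km/° = 2866 km.
At 19° latitude, spacing = 2866 × cos(19°) = 2709 km.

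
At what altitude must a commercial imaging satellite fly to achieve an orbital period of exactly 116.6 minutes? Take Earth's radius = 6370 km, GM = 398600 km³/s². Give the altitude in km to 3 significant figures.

T = 116.6 min = 6996.0 s.
From T = 2π√(a³/μ): a = (μ T²/4π²)^(1/3) = (398600 × 6996.0² / 4π²)^(1/3) = 7906 km.
Altitude h = a − R = 7906 − 6370 = 1536 km.

1540 km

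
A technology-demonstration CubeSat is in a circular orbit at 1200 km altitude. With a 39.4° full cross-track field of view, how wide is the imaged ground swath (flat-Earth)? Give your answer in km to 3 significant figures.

859 km

Half-angle = 39.4°/2 = 19.7°.
Swath width ≈ 2h·tan(θ/2) = 2 × 1200 × tan(19.7°) = 859.3 km.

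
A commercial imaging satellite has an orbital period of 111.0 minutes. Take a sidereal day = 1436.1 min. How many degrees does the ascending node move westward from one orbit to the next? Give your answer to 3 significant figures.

27.8°

T = 111.0 min = 6660.0 s.
During one orbit Earth rotates (6660.0 / 86166) × 360° = 27.83°.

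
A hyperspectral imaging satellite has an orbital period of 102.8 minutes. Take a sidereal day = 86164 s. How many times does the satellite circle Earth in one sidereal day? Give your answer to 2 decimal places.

13.97

T = 102.8 min = 6168.0 s.
Orbits per sidereal day = 86164 / 6168.0 = 13.970.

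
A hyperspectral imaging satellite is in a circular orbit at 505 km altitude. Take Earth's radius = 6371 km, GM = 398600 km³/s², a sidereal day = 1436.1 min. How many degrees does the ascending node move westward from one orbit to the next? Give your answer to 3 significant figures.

Semi-major axis a = 6371 + 505 = 6876 km. Period T = 2π√(a³/μ) = 2π√(6876³/398600) = 5674.3 s = 94.57 min.
During one orbit Earth rotates (5674.3 / 86166) × 360° = 23.71°.

23.7°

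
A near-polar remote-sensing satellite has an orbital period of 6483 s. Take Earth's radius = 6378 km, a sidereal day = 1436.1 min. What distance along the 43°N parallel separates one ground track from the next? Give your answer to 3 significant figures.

2210 km

Node shift per orbit = (6483.0/86166) × 360° = 27.09°.
Equatorial spacing = 27.09 × 111.3 km/° = 3015 km.
At 43° latitude, spacing = 3015 × cos(43°) = 2205 km.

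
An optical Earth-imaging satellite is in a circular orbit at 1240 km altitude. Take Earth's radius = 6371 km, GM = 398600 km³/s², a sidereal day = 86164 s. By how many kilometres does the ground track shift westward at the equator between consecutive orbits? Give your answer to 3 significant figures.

Semi-major axis a = 6371 + 1240 = 7611 km. Period T = 2π√(a³/μ) = 2π√(7611³/398600) = 6608.1 s = 110.13 min.
During one orbit Earth rotates (6608.1 / 86164) × 360° = 27.61°.
At the equator that is 27.61° × (2π·6371/360) km/° = 27.61 × 111.2 = 3070 km.

3070 km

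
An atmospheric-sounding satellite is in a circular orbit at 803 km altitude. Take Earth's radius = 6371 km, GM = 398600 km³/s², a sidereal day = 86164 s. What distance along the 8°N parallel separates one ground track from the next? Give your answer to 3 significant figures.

2780 km

Semi-major axis a = 6371 + 803 = 7174 km. Period T = 2π√(a³/μ) = 2π√(7174³/398600) = 6047.2 s = 100.79 min.
Node shift per orbit = (6047.2/86164) × 360° = 25.27°.
Equatorial spacing = 25.27 × 111.2 km/° = 2809 km.
At 8° latitude, spacing = 2809 × cos(8°) = 2782 km.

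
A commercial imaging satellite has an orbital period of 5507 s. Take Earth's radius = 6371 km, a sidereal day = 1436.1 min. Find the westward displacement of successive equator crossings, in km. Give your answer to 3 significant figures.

During one orbit Earth rotates (5507.0 / 86166) × 360° = 23.01°.
At the equator that is 23.01° × (2π·6371/360) km/° = 23.01 × 111.2 = 2558 km.

2560 km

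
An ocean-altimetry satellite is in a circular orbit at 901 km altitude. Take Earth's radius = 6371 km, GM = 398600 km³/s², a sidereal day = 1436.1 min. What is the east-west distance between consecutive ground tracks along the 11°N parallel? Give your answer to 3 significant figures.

2810 km

Semi-major axis a = 6371 + 901 = 7272 km. Period T = 2π√(a³/μ) = 2π√(7272³/398600) = 6171.5 s = 102.86 min.
Node shift per orbit = (6171.5/86166) × 360° = 25.78°.
Equatorial spacing = 25.78 × 111.2 km/° = 2867 km.
At 11° latitude, spacing = 2867 × cos(11°) = 2814 km.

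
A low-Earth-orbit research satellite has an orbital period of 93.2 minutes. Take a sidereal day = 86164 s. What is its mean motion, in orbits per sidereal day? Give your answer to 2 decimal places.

T = 93.2 min = 5592.0 s.
Orbits per sidereal day = 86164 / 5592.0 = 15.408.

15.41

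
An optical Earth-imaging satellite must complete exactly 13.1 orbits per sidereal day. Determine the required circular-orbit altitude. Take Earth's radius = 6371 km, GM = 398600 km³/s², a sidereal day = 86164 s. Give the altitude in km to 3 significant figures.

Required period T = 86164 / 13.1 = 6577.4 s.
From T = 2π√(a³/μ): a = (μ T²/4π²)^(1/3) = (398600 × 6577.4² / 4π²)^(1/3) = 7587 km.
Altitude h = a − R = 7587 − 6371 = 1216 km.

1220 km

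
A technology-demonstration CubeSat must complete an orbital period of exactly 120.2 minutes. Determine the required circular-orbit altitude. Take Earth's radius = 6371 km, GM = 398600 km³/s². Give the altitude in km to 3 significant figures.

1700 km

T = 120.2 min = 7212.0 s.
From T = 2π√(a³/μ): a = (μ T²/4π²)^(1/3) = (398600 × 7212.0² / 4π²)^(1/3) = 8068 km.
Altitude h = a − R = 8068 − 6371 = 1697 km.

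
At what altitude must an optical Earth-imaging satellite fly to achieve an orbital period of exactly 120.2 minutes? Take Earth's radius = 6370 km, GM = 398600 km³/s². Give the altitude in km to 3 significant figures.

T = 120.2 min = 7212.0 s.
From T = 2π√(a³/μ): a = (μ T²/4π²)^(1/3) = (398600 × 7212.0² / 4π²)^(1/3) = 8068 km.
Altitude h = a − R = 8068 − 6370 = 1698 km.

1700 km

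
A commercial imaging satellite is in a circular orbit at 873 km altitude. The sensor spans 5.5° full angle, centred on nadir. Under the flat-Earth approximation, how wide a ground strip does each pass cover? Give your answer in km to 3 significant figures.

83.9 km

Half-angle = 5.5°/2 = 2.75°.
Swath width ≈ 2h·tan(θ/2) = 2 × 873 × tan(2.75°) = 83.9 km.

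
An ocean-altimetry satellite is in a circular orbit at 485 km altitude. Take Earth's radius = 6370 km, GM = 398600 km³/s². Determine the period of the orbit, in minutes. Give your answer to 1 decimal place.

Semi-major axis a = 6370 + 485 = 6855 km. Period T = 2π√(a³/μ) = 2π√(6855³/398600) = 5648.4 s = 94.14 min.

94.1 min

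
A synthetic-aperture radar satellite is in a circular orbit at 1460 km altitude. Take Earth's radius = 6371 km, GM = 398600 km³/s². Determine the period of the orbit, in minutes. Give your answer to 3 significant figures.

Semi-major axis a = 6371 + 1460 = 7831 km. Period T = 2π√(a³/μ) = 2π√(7831³/398600) = 6896.6 s = 114.94 min.

115 min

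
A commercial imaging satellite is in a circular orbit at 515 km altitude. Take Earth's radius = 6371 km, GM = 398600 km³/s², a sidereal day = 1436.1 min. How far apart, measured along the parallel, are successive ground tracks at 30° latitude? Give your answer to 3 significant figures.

Semi-major axis a = 6371 + 515 = 6886 km. Period T = 2π√(a³/μ) = 2π√(6886³/398600) = 5686.7 s = 94.78 min.
Node shift per orbit = (5686.7/86166) × 360° = 23.76°.
Equatorial spacing = 23.76 × 111.2 km/° = 2642 km.
At 30° latitude, spacing = 2642 × cos(30°) = 2288 km.

2290 km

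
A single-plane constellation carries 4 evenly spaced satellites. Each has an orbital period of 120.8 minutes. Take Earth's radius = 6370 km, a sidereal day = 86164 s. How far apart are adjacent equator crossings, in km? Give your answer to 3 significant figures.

842 km

T = 120.8 min = 7248.0 s.
Single-satellite node shift = (7248.0/86164) × 360° = 30.28°.
With 4 satellites evenly phased, successive equator crossings are 30.28/4 = 7.571° apart.
That is 7.571 × 111.2 = 842 km at the equator.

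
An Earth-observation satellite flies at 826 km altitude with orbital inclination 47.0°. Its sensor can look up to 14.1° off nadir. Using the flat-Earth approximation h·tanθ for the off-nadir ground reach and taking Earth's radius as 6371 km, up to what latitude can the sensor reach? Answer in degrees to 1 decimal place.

For a prograde orbit the ground track reaches latitude ±i = ±47.0°.
Sensor half-swath on the ground ≈ 826·tan(14.1°) = 207 km = 1.87° of latitude.
Maximum observable latitude ≈ 47.0 + 1.87 = 48.9°.

48.9°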